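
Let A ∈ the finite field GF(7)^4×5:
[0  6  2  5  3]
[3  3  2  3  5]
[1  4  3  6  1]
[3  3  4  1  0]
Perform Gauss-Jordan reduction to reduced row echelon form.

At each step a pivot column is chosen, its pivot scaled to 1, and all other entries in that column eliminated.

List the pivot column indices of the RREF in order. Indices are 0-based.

pivot(0,0): swap R0↔R1
pivot(0,0)=3: scale R0 → (1, 1, 3, 1, 4)
  clear (2,0): R2 −= (1)R0 → (0, 3, 0, 5, 4)
  clear (3,0): R3 −= (3)R0 → (0, 0, 2, 5, 2)
pivot(1,1)=6: scale R1 → (0, 1, 5, 2, 4)
  clear (0,1): R0 −= (1)R1 → (1, 0, 5, 6, 0)
  clear (2,1): R2 −= (3)R1 → (0, 0, 6, 6, 6)
pivot(2,2)=6: scale R2 → (0, 0, 1, 1, 1)
  clear (0,2): R0 −= (5)R2 → (1, 0, 0, 1, 2)
  clear (1,2): R1 −= (5)R2 → (0, 1, 0, 4, 6)
  clear (3,2): R3 −= (2)R2 → (0, 0, 0, 3, 0)
pivot(3,3)=3: scale R3 → (0, 0, 0, 1, 0)
  clear (0,3): R0 −= (1)R3 → (1, 0, 0, 0, 2)
  clear (1,3): R1 −= (4)R3 → (0, 1, 0, 0, 6)
  clear (2,3): R2 −= (1)R3 → (0, 0, 1, 0, 1)

pivot columns: 0, 1, 2, 3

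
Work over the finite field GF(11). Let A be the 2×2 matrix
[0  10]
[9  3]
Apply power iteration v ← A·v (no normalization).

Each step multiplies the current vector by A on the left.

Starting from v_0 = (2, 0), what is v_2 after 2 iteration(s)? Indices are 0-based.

v_0 = (2, 0).
v_1 = A·v_0 = (0, 7).
v_2 = A·v_1 = (4, 10).

v_2 = (4, 10)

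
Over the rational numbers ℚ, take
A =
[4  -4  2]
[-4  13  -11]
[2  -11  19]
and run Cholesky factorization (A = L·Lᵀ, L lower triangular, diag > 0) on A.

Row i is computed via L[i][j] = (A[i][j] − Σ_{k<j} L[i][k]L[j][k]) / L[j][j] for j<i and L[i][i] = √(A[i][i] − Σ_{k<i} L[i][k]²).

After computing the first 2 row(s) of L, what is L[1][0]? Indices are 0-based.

L[1][0] = -2

Step 1: L[0][0] = √(4) = 2.
  L[1][0] = (-4) / L[0][0] = -2.
Step 2: L[1][1] = √(9) = 3.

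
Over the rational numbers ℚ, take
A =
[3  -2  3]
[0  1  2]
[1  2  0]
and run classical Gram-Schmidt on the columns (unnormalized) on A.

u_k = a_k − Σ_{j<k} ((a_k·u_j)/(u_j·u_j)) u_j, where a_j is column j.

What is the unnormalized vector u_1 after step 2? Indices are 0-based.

u_1 = (-4/5, 1, 12/5)

Step 1: u_0 = a_0 = (3, 0, 1).
Step 2: u_1 = a_1 − (-2/5)·u_0 = (-4/5, 1, 12/5).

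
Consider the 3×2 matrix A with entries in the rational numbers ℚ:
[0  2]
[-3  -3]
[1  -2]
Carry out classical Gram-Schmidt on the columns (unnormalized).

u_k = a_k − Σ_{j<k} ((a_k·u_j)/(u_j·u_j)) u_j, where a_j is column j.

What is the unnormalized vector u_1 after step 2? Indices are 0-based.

u_1 = (2, -9/10, -27/10)

Step 1: u_0 = a_0 = (0, -3, 1).
Step 2: u_1 = a_1 − (7/10)·u_0 = (2, -9/10, -27/10).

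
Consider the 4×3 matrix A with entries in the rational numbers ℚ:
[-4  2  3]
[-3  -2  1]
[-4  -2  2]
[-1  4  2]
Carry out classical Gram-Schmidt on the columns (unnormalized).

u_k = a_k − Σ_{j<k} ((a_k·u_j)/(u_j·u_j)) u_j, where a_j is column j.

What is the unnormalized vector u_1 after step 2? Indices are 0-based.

u_1 = (46/21, -13/7, -38/21, 85/21)

Step 1: u_0 = a_0 = (-4, -3, -4, -1).
Step 2: u_1 = a_1 − (1/21)·u_0 = (46/21, -13/7, -38/21, 85/21).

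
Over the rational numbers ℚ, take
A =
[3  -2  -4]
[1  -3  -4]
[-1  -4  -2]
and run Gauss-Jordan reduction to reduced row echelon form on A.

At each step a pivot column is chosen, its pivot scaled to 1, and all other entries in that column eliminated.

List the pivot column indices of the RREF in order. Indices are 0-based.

pivot columns: 0, 1, 2

[1] R0 /= 3  ⇒  (1, -2/3, -4/3)
     R1 -= 1·R0  ⇒  (0, -7/3, -8/3)
     R2 -= -1·R0  ⇒  (0, -14/3, -10/3)
[2] R1 /= -7/3  ⇒  (0, 1, 8/7)
     R0 -= -2/3·R1  ⇒  (1, 0, -4/7)
     R2 -= -14/3·R1  ⇒  (0, 0, 2)
[3] R2 /= 2  ⇒  (0, 0, 1)
     R0 -= -4/7·R2  ⇒  (1, 0, 0)
     R1 -= 8/7·R2  ⇒  (0, 1, 0)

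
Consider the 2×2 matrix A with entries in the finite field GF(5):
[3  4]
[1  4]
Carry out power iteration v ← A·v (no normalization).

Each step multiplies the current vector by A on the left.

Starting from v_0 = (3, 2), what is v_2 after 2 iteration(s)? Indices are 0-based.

v_0 = (3, 2).
v_1 = A·v_0 = (2, 1).
v_2 = A·v_1 = (0, 1).

v_2 = (0, 1)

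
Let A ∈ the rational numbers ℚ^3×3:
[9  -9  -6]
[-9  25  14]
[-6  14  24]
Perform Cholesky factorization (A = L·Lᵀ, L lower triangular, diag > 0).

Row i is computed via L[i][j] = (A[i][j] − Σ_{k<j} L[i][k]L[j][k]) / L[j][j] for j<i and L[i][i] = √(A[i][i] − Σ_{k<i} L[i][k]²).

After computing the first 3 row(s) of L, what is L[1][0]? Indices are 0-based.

Step 1: L[0][0] = √(9) = 3.
  L[1][0] = (-9) / L[0][0] = -3.
Step 2: L[1][1] = √(16) = 4.
  L[2][0] = (-6) / L[0][0] = -2.
  L[2][1] = (8) / L[1][1] = 2.
Step 3: L[2][2] = √(16) = 4.

L[1][0] = -3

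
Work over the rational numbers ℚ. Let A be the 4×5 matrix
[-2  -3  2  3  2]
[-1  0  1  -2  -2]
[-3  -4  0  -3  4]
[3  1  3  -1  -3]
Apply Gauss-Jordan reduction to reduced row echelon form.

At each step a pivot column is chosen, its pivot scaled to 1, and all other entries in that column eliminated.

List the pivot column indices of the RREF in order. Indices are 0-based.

[1] R0 /= -2  ⇒  (1, 3/2, -1, -3/2, -1)
     R1 -= -1·R0  ⇒  (0, 3/2, 0, -7/2, -3)
     R2 -= -3·R0  ⇒  (0, 1/2, -3, -15/2, 1)
     R3 -= 3·R0  ⇒  (0, -7/2, 6, 7/2, 0)
[2] R1 /= 3/2  ⇒  (0, 1, 0, -7/3, -2)
     R0 -= 3/2·R1  ⇒  (1, 0, -1, 2, 2)
     R2 -= 1/2·R1  ⇒  (0, 0, -3, -19/3, 2)
     R3 -= -7/2·R1  ⇒  (0, 0, 6, -14/3, -7)
[3] R2 /= -3  ⇒  (0, 0, 1, 19/9, -2/3)
     R0 -= -1·R2  ⇒  (1, 0, 0, 37/9, 4/3)
     R3 -= 6·R2  ⇒  (0, 0, 0, -52/3, -3)
[4] R3 /= -52/3  ⇒  (0, 0, 0, 1, 9/52)
     R0 -= 37/9·R3  ⇒  (1, 0, 0, 0, 97/156)
     R1 -= -7/3·R3  ⇒  (0, 1, 0, 0, -83/52)
     R2 -= 19/9·R3  ⇒  (0, 0, 1, 0, -161/156)

pivot columns: 0, 1, 2, 3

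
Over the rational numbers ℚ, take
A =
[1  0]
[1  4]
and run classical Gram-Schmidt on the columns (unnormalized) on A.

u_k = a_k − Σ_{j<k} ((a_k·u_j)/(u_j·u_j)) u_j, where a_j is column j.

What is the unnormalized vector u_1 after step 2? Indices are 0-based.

Step 1: u_0 = a_0 = (1, 1).
Step 2: u_1 = a_1 − (2)·u_0 = (-2, 2).

u_1 = (-2, 2)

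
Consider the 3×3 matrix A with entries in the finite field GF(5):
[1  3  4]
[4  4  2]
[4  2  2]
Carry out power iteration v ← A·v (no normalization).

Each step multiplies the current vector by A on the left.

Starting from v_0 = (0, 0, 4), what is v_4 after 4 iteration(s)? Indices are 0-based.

v_0 = (0, 0, 4).
v_1 = A·v_0 = (1, 3, 3).
v_2 = A·v_1 = (2, 2, 1).
v_3 = A·v_2 = (2, 3, 4).
v_4 = A·v_3 = (2, 3, 2).

v_4 = (2, 3, 2)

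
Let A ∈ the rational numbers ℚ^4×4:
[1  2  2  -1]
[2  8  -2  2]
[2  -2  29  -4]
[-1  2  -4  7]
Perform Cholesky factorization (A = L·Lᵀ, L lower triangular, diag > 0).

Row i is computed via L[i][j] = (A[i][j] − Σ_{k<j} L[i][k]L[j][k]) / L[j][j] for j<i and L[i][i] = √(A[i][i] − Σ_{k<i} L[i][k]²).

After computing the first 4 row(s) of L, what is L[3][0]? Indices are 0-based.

Step 1: L[0][0] = √(1) = 1.
  L[1][0] = (2) / L[0][0] = 2.
Step 2: L[1][1] = √(4) = 2.
  L[2][0] = (2) / L[0][0] = 2.
  L[2][1] = (-6) / L[1][1] = -3.
Step 3: L[2][2] = √(16) = 4.
  L[3][0] = (-1) / L[0][0] = -1.
  L[3][1] = (4) / L[1][1] = 2.
  L[3][2] = (4) / L[2][2] = 1.
Step 4: L[3][3] = √(1) = 1.

L[3][0] = -1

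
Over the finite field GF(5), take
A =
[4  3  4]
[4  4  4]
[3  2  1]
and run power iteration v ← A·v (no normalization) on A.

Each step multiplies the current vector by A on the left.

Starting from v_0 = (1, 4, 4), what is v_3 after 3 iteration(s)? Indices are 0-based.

v_3 = (2, 4, 0)

v_0 = (1, 4, 4).
v_1 = A·v_0 = (2, 1, 0).
v_2 = A·v_1 = (1, 2, 3).
v_3 = A·v_2 = (2, 4, 0).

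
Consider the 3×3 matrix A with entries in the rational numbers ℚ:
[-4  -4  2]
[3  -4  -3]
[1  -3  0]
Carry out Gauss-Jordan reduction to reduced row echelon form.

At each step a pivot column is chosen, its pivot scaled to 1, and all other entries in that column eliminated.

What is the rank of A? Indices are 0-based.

pivot(0,0)=-4: scale R0 → (1, 1, -1/2)
  clear (1,0): R1 −= (3)R0 → (0, -7, -3/2)
  clear (2,0): R2 −= (1)R0 → (0, -4, 1/2)
pivot(1,1)=-7: scale R1 → (0, 1, 3/14)
  clear (0,1): R0 −= (1)R1 → (1, 0, -5/7)
  clear (2,1): R2 −= (-4)R1 → (0, 0, 19/14)
pivot(2,2)=19/14: scale R2 → (0, 0, 1)
  clear (0,2): R0 −= (-5/7)R2 → (1, 0, 0)
  clear (1,2): R1 −= (3/14)R2 → (0, 1, 0)

rank = 3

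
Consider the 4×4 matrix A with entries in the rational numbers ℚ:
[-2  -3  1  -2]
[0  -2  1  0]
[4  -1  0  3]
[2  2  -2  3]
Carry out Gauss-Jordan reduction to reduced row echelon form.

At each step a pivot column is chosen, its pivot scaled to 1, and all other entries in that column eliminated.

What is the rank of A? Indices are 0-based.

step 1: normalize row 0 (÷-2) = (1, 3/2, -1/2, 1)
  row 2: subtract 4×row0 = (0, -7, 2, -1)
  row 3: subtract 2×row0 = (0, -1, -1, 1)
step 2: normalize row 1 (÷-2) = (0, 1, -1/2, 0)
  row 0: subtract 3/2×row1 = (1, 0, 1/4, 1)
  row 2: subtract -7×row1 = (0, 0, -3/2, -1)
  row 3: subtract -1×row1 = (0, 0, -3/2, 1)
step 3: normalize row 2 (÷-3/2) = (0, 0, 1, 2/3)
  row 0: subtract 1/4×row2 = (1, 0, 0, 5/6)
  row 1: subtract -1/2×row2 = (0, 1, 0, 1/3)
  row 3: subtract -3/2×row2 = (0, 0, 0, 2)
step 4: normalize row 3 (÷2) = (0, 0, 0, 1)
  row 0: subtract 5/6×row3 = (1, 0, 0, 0)
  row 1: subtract 1/3×row3 = (0, 1, 0, 0)
  row 2: subtract 2/3×row3 = (0, 0, 1, 0)

rank = 4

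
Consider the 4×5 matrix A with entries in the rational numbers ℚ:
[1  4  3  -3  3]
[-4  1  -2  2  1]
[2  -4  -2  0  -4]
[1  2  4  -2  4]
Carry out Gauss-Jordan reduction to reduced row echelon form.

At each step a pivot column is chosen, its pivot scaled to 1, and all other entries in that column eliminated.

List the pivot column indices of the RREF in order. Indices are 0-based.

pivot columns: 0, 1, 2, 3

[1] R0 /= 1  ⇒  (1, 4, 3, -3, 3)
     R1 -= -4·R0  ⇒  (0, 17, 10, -10, 13)
     R2 -= 2·R0  ⇒  (0, -12, -8, 6, -10)
     R3 -= 1·R0  ⇒  (0, -2, 1, 1, 1)
[2] R1 /= 17  ⇒  (0, 1, 10/17, -10/17, 13/17)
     R0 -= 4·R1  ⇒  (1, 0, 11/17, -11/17, -1/17)
     R2 -= -12·R1  ⇒  (0, 0, -16/17, -18/17, -14/17)
     R3 -= -2·R1  ⇒  (0, 0, 37/17, -3/17, 43/17)
[3] R2 /= -16/17  ⇒  (0, 0, 1, 9/8, 7/8)
     R0 -= 11/17·R2  ⇒  (1, 0, 0, -11/8, -5/8)
     R1 -= 10/17·R2  ⇒  (0, 1, 0, -5/4, 1/4)
     R3 -= 37/17·R2  ⇒  (0, 0, 0, -21/8, 5/8)
[4] R3 /= -21/8  ⇒  (0, 0, 0, 1, -5/21)
     R0 -= -11/8·R3  ⇒  (1, 0, 0, 0, -20/21)
     R1 -= -5/4·R3  ⇒  (0, 1, 0, 0, -1/21)
     R2 -= 9/8·R3  ⇒  (0, 0, 1, 0, 8/7)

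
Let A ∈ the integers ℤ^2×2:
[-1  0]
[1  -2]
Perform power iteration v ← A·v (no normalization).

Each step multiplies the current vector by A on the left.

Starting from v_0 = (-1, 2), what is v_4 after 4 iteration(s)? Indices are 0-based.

v_4 = (-1, 47)

v_0 = (-1, 2).
v_1 = A·v_0 = (1, -5).
v_2 = A·v_1 = (-1, 11).
v_3 = A·v_2 = (1, -23).
v_4 = A·v_3 = (-1, 47).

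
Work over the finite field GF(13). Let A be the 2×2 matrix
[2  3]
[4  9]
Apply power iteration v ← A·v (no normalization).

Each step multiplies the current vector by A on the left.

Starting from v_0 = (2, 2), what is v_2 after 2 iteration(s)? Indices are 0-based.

v_2 = (7, 1)

v_0 = (2, 2).
v_1 = A·v_0 = (10, 0).
v_2 = A·v_1 = (7, 1).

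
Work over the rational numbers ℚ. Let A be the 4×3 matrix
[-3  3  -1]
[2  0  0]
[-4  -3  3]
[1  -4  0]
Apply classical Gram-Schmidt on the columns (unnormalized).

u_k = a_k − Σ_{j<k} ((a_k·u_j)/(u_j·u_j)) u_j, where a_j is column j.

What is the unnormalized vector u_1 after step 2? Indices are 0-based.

Step 1: u_0 = a_0 = (-3, 2, -4, 1).
Step 2: u_1 = a_1 − (-1/30)·u_0 = (29/10, 1/15, -47/15, -119/30).

u_1 = (29/10, 1/15, -47/15, -119/30)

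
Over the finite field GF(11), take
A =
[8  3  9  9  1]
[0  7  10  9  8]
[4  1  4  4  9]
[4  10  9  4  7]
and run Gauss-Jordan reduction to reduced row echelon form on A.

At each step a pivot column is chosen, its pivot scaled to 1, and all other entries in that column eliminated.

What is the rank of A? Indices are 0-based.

step 1: normalize row 0 (÷8) = (1, 10, 8, 8, 7)
  row 2: subtract 4×row0 = (0, 5, 5, 5, 3)
  row 3: subtract 4×row0 = (0, 3, 10, 5, 1)
step 2: normalize row 1 (÷7) = (0, 1, 3, 6, 9)
  row 0: subtract 10×row1 = (1, 0, 0, 3, 5)
  row 2: subtract 5×row1 = (0, 0, 1, 8, 2)
  row 3: subtract 3×row1 = (0, 0, 1, 9, 7)
step 3: normalize row 2 (÷1) = (0, 0, 1, 8, 2)
  row 1: subtract 3×row2 = (0, 1, 0, 4, 3)
  row 3: subtract 1×row2 = (0, 0, 0, 1, 5)
step 4: normalize row 3 (÷1) = (0, 0, 0, 1, 5)
  row 0: subtract 3×row3 = (1, 0, 0, 0, 1)
  row 1: subtract 4×row3 = (0, 1, 0, 0, 5)
  row 2: subtract 8×row3 = (0, 0, 1, 0, 6)

rank = 4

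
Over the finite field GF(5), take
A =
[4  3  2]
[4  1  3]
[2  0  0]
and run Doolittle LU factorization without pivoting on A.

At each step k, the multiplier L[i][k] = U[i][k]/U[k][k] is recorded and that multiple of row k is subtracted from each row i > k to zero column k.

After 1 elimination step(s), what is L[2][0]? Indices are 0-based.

Step 1: pivot at (0,0) is 4.
  row1 ← row1 − (1)·row0  ⇒  L[1][0]=1, U row1=(0, 3, 1)
  row2 ← row2 − (3)·row0  ⇒  L[2][0]=3, U row2=(0, 1, 4)

L[2][0] = 3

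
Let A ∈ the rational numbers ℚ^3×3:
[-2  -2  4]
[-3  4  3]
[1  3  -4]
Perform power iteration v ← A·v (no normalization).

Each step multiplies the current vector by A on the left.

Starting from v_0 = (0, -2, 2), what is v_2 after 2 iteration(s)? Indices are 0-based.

v_0 = (0, -2, 2).
v_1 = A·v_0 = (12, -2, -14).
v_2 = A·v_1 = (-76, -86, 62).

v_2 = (-76, -86, 62)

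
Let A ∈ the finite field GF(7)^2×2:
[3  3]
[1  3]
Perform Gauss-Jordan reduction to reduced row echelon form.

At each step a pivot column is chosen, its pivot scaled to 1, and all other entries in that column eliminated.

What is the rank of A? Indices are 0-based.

rank = 2

step 1: normalize row 0 (÷3) = (1, 1)
  row 1: subtract 1×row0 = (0, 2)
step 2: normalize row 1 (÷2) = (0, 1)
  row 0: subtract 1×row1 = (1, 0)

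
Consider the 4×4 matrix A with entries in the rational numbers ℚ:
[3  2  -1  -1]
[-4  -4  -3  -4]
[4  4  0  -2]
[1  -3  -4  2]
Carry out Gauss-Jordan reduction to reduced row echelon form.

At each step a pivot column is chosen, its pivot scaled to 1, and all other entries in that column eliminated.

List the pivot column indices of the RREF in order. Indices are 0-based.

[1] R0 /= 3  ⇒  (1, 2/3, -1/3, -1/3)
     R1 -= -4·R0  ⇒  (0, -4/3, -13/3, -16/3)
     R2 -= 4·R0  ⇒  (0, 4/3, 4/3, -2/3)
     R3 -= 1·R0  ⇒  (0, -11/3, -11/3, 7/3)
[2] R1 /= -4/3  ⇒  (0, 1, 13/4, 4)
     R0 -= 2/3·R1  ⇒  (1, 0, -5/2, -3)
     R2 -= 4/3·R1  ⇒  (0, 0, -3, -6)
     R3 -= -11/3·R1  ⇒  (0, 0, 33/4, 17)
[3] R2 /= -3  ⇒  (0, 0, 1, 2)
     R0 -= -5/2·R2  ⇒  (1, 0, 0, 2)
     R1 -= 13/4·R2  ⇒  (0, 1, 0, -5/2)
     R3 -= 33/4·R2  ⇒  (0, 0, 0, 1/2)
[4] R3 /= 1/2  ⇒  (0, 0, 0, 1)
     R0 -= 2·R3  ⇒  (1, 0, 0, 0)
     R1 -= -5/2·R3  ⇒  (0, 1, 0, 0)
     R2 -= 2·R3  ⇒  (0, 0, 1, 0)

pivot columns: 0, 1, 2, 3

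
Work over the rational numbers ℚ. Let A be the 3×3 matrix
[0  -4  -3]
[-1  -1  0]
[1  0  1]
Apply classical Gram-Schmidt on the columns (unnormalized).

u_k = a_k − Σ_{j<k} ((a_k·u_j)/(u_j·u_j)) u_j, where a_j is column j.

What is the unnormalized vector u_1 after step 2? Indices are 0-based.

Step 1: u_0 = a_0 = (0, -1, 1).
Step 2: u_1 = a_1 − (1/2)·u_0 = (-4, -1/2, -1/2).

u_1 = (-4, -1/2, -1/2)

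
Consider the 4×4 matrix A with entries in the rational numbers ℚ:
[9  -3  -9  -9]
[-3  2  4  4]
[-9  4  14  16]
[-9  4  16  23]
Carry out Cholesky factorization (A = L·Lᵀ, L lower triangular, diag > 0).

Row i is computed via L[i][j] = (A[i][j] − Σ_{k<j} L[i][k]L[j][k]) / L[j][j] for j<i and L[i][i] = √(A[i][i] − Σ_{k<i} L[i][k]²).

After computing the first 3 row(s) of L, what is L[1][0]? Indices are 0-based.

Step 1: L[0][0] = √(9) = 3.
  L[1][0] = (-3) / L[0][0] = -1.
Step 2: L[1][1] = √(1) = 1.
  L[2][0] = (-9) / L[0][0] = -3.
  L[2][1] = (1) / L[1][1] = 1.
Step 3: L[2][2] = √(4) = 2.

L[1][0] = -1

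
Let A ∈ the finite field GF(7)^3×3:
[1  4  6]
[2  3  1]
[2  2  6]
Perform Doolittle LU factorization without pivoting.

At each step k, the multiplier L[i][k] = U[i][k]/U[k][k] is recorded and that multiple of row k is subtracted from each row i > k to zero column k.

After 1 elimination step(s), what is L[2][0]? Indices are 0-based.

L[2][0] = 2

Step 1: pivot at (0,0) is 1.
  row1 ← row1 − (2)·row0  ⇒  L[1][0]=2, U row1=(0, 2, 3)
  row2 ← row2 − (2)·row0  ⇒  L[2][0]=2, U row2=(0, 1, 1)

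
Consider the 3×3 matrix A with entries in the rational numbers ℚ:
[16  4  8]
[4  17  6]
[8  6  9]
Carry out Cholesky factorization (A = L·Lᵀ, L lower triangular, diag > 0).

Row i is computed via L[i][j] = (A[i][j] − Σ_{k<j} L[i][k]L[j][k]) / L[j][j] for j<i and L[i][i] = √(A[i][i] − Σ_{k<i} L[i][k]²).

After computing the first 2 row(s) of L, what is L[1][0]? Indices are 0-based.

L[1][0] = 1

Step 1: L[0][0] = √(16) = 4.
  L[1][0] = (4) / L[0][0] = 1.
Step 2: L[1][1] = √(16) = 4.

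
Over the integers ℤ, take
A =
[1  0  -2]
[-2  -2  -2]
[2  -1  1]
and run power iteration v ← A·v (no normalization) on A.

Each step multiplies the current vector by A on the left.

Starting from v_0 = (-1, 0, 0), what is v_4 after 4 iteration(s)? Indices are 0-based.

v_4 = (19, -30, 26)

v_0 = (-1, 0, 0).
v_1 = A·v_0 = (-1, 2, -2).
v_2 = A·v_1 = (3, 2, -6).
v_3 = A·v_2 = (15, 2, -2).
v_4 = A·v_3 = (19, -30, 26).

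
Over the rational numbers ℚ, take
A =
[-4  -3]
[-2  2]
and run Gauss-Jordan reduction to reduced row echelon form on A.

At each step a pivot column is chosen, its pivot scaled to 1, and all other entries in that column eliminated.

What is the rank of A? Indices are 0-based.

rank = 2

step 1: normalize row 0 (÷-4) = (1, 3/4)
  row 1: subtract -2×row0 = (0, 7/2)
step 2: normalize row 1 (÷7/2) = (0, 1)
  row 0: subtract 3/4×row1 = (1, 0)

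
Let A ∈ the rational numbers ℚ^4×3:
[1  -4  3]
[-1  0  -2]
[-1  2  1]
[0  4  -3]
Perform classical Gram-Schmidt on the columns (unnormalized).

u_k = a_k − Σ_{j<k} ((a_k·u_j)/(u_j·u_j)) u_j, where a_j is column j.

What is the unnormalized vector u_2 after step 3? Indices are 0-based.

Step 1: u_0 = a_0 = (1, -1, -1, 0).
Step 2: u_1 = a_1 − (-2)·u_0 = (-2, -2, 0, 4).
Step 3: u_2 = a_2 − (4/3)·u_0 − (-7/12)·u_1 = (1/2, -11/6, 7/3, -2/3).

u_2 = (1/2, -11/6, 7/3, -2/3)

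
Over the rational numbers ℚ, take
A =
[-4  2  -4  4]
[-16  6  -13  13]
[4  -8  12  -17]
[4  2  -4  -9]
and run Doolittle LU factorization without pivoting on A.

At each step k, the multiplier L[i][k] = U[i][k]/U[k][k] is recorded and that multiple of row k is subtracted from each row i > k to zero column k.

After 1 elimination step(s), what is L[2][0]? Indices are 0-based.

Step 1: pivot at (0,0) is -4.
  row1 ← row1 − (4)·row0  ⇒  L[1][0]=4, U row1=(0, -2, 3, -3)
  row2 ← row2 − (-1)·row0  ⇒  L[2][0]=-1, U row2=(0, -6, 8, -13)
  row3 ← row3 − (-1)·row0  ⇒  L[3][0]=-1, U row3=(0, 4, -8, -5)

L[2][0] = -1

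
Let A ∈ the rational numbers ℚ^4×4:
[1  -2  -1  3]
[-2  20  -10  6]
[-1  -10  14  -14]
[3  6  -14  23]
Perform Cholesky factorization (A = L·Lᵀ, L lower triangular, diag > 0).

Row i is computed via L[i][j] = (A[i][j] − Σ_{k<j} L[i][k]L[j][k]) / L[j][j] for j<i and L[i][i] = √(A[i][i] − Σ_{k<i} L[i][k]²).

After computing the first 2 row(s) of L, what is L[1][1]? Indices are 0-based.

L[1][1] = 4

Step 1: L[0][0] = √(1) = 1.
  L[1][0] = (-2) / L[0][0] = -2.
Step 2: L[1][1] = √(16) = 4.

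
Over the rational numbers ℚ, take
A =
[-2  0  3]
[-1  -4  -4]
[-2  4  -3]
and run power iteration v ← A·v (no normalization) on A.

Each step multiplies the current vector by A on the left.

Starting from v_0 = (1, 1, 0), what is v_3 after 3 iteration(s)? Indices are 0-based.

v_3 = (-86, 22, 102)

v_0 = (1, 1, 0).
v_1 = A·v_0 = (-2, -5, 2).
v_2 = A·v_1 = (10, 14, -22).
v_3 = A·v_2 = (-86, 22, 102).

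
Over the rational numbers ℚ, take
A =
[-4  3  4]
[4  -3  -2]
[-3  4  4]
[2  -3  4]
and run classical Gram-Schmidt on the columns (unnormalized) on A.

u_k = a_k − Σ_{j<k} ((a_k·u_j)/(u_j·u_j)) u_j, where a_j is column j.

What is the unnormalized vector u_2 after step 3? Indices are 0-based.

Step 1: u_0 = a_0 = (-4, 4, -3, 2).
Step 2: u_1 = a_1 − (-14/15)·u_0 = (-11/15, 11/15, 6/5, -17/15).
Step 3: u_2 = a_2 − (-28/45)·u_0 − (-62/57)·u_1 = (122/171, 220/171, 196/57, 686/171).

u_2 = (122/171, 220/171, 196/57, 686/171)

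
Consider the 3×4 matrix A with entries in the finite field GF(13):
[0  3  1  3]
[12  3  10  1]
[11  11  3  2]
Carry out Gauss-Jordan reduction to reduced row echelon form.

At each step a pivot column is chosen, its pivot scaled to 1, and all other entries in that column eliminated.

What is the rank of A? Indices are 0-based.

rank = 3

step 1: exchange rows 0,1
step 1: normalize row 0 (÷12) = (1, 10, 3, 12)
  row 2: subtract 11×row0 = (0, 5, 9, 0)
step 2: normalize row 1 (÷3) = (0, 1, 9, 1)
  row 0: subtract 10×row1 = (1, 0, 4, 2)
  row 2: subtract 5×row1 = (0, 0, 3, 8)
step 3: normalize row 2 (÷3) = (0, 0, 1, 7)
  row 0: subtract 4×row2 = (1, 0, 0, 0)
  row 1: subtract 9×row2 = (0, 1, 0, 3)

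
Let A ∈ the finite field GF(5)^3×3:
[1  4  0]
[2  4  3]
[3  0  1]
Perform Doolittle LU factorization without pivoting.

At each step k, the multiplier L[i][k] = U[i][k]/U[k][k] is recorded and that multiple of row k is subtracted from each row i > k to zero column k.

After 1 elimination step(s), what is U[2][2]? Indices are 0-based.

[col 0] pivot 1
  R1 -= 2*R0 → (0, 1, 3)  (L[1][0] := 2)
  R2 -= 3*R0 → (0, 3, 1)  (L[2][0] := 3)

U[2][2] = 1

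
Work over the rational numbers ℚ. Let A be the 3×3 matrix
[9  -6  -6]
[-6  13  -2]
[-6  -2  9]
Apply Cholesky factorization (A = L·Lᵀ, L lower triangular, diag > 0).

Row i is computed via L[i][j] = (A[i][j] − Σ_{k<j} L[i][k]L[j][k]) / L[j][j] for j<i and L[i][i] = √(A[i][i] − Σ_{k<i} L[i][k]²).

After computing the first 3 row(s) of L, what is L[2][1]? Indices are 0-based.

Step 1: L[0][0] = √(9) = 3.
  L[1][0] = (-6) / L[0][0] = -2.
Step 2: L[1][1] = √(9) = 3.
  L[2][0] = (-6) / L[0][0] = -2.
  L[2][1] = (-6) / L[1][1] = -2.
Step 3: L[2][2] = √(1) = 1.

L[2][1] = -2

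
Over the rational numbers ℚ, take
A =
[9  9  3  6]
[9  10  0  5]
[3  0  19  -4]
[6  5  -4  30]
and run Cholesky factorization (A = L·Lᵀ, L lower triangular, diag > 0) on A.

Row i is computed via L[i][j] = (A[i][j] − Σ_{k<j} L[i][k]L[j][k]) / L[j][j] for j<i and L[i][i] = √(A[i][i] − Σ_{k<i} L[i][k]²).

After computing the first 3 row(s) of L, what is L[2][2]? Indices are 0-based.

L[2][2] = 3

Step 1: L[0][0] = √(9) = 3.
  L[1][0] = (9) / L[0][0] = 3.
Step 2: L[1][1] = √(1) = 1.
  L[2][0] = (3) / L[0][0] = 1.
  L[2][1] = (-3) / L[1][1] = -3.
Step 3: L[2][2] = √(9) = 3.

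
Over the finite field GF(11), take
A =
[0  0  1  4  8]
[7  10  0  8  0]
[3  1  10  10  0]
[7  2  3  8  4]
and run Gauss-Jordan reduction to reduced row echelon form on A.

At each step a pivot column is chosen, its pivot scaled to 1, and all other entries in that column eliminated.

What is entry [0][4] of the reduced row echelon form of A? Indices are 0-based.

pivot(0,0): swap R0↔R1
pivot(0,0)=7: scale R0 → (1, 3, 0, 9, 0)
  clear (2,0): R2 −= (3)R0 → (0, 3, 10, 5, 0)
  clear (3,0): R3 −= (7)R0 → (0, 3, 3, 0, 4)
pivot(1,1): swap R1↔R2
pivot(1,1)=3: scale R1 → (0, 1, 7, 9, 0)
  clear (0,1): R0 −= (3)R1 → (1, 0, 1, 4, 0)
  clear (3,1): R3 −= (3)R1 → (0, 0, 4, 6, 4)
pivot(2,2)=1: scale R2 → (0, 0, 1, 4, 8)
  clear (0,2): R0 −= (1)R2 → (1, 0, 0, 0, 3)
  clear (1,2): R1 −= (7)R2 → (0, 1, 0, 3, 10)
  clear (3,2): R3 −= (4)R2 → (0, 0, 0, 1, 5)
pivot(3,3)=1: scale R3 → (0, 0, 0, 1, 5)
  clear (1,3): R1 −= (3)R3 → (0, 1, 0, 0, 6)
  clear (2,3): R2 −= (4)R3 → (0, 0, 1, 0, 10)

M[0][4] = 3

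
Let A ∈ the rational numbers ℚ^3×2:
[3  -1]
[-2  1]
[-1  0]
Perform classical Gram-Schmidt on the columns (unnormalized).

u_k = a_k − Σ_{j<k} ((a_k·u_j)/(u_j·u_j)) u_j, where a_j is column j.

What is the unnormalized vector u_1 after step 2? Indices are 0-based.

u_1 = (1/14, 2/7, -5/14)

Step 1: u_0 = a_0 = (3, -2, -1).
Step 2: u_1 = a_1 − (-5/14)·u_0 = (1/14, 2/7, -5/14).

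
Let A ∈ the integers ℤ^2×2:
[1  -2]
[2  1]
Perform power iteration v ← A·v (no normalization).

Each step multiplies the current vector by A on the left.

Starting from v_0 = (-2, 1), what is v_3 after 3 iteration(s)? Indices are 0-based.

v_3 = (24, -7)

v_0 = (-2, 1).
v_1 = A·v_0 = (-4, -3).
v_2 = A·v_1 = (2, -11).
v_3 = A·v_2 = (24, -7).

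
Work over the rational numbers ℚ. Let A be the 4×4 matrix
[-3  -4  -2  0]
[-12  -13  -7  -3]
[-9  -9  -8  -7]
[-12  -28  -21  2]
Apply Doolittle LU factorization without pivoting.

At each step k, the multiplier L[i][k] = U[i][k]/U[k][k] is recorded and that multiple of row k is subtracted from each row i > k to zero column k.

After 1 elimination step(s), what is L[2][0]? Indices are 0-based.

k=0: U[0][0]=-3
  eliminate (1,0): mult=4, new row 1: (0, 3, 1, -3); set L[1][0]=4
  eliminate (2,0): mult=3, new row 2: (0, 3, -2, -7); set L[2][0]=3
  eliminate (3,0): mult=4, new row 3: (0, -12, -13, 2); set L[3][0]=4

L[2][0] = 3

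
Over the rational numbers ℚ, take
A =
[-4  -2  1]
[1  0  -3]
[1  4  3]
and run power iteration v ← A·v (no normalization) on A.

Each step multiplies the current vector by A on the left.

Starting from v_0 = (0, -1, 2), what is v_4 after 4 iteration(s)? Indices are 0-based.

v_0 = (0, -1, 2).
v_1 = A·v_0 = (4, -6, 2).
v_2 = A·v_1 = (-2, -2, -14).
v_3 = A·v_2 = (-2, 40, -52).
v_4 = A·v_3 = (-124, 154, 2).

v_4 = (-124, 154, 2)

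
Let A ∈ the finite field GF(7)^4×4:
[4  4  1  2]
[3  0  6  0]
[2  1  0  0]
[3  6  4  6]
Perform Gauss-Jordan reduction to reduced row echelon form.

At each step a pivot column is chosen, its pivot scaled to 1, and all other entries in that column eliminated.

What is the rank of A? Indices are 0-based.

rank = 4

step 1: normalize row 0 (÷4) = (1, 1, 2, 4)
  row 1: subtract 3×row0 = (0, 4, 0, 2)
  row 2: subtract 2×row0 = (0, 6, 3, 6)
  row 3: subtract 3×row0 = (0, 3, 5, 1)
step 2: normalize row 1 (÷4) = (0, 1, 0, 4)
  row 0: subtract 1×row1 = (1, 0, 2, 0)
  row 2: subtract 6×row1 = (0, 0, 3, 3)
  row 3: subtract 3×row1 = (0, 0, 5, 3)
step 3: normalize row 2 (÷3) = (0, 0, 1, 1)
  row 0: subtract 2×row2 = (1, 0, 0, 5)
  row 3: subtract 5×row2 = (0, 0, 0, 5)
step 4: normalize row 3 (÷5) = (0, 0, 0, 1)
  row 0: subtract 5×row3 = (1, 0, 0, 0)
  row 1: subtract 4×row3 = (0, 1, 0, 0)
  row 2: subtract 1×row3 = (0, 0, 1, 0)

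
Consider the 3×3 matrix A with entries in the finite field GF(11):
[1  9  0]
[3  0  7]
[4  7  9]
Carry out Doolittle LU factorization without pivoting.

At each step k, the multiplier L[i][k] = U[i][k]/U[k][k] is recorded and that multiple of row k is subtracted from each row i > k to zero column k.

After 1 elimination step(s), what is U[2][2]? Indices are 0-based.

Step 1: pivot at (0,0) is 1.
  row1 ← row1 − (3)·row0  ⇒  L[1][0]=3, U row1=(0, 6, 7)
  row2 ← row2 − (4)·row0  ⇒  L[2][0]=4, U row2=(0, 4, 9)

U[2][2] = 9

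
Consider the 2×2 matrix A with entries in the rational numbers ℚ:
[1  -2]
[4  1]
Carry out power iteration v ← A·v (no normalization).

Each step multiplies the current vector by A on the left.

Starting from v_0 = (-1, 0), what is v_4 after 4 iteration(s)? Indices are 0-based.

v_4 = (-17, 112)

v_0 = (-1, 0).
v_1 = A·v_0 = (-1, -4).
v_2 = A·v_1 = (7, -8).
v_3 = A·v_2 = (23, 20).
v_4 = A·v_3 = (-17, 112).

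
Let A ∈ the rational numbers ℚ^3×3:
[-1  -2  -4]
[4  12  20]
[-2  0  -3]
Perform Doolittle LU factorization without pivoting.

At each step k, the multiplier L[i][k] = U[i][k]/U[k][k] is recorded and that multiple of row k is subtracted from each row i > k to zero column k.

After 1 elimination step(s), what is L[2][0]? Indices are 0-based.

k=0: U[0][0]=-1
  eliminate (1,0): mult=-4, new row 1: (0, 4, 4); set L[1][0]=-4
  eliminate (2,0): mult=2, new row 2: (0, 4, 5); set L[2][0]=2

L[2][0] = 2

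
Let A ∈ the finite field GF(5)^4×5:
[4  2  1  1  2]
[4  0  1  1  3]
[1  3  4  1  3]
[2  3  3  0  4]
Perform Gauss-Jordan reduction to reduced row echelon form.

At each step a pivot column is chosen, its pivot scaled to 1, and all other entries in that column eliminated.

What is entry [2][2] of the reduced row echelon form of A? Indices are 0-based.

M[2][2] = 0

pivot(0,0)=4: scale R0 → (1, 3, 4, 4, 3)
  clear (1,0): R1 −= (4)R0 → (0, 3, 0, 0, 1)
  clear (2,0): R2 −= (1)R0 → (0, 0, 0, 2, 0)
  clear (3,0): R3 −= (2)R0 → (0, 2, 0, 2, 3)
pivot(1,1)=3: scale R1 → (0, 1, 0, 0, 2)
  clear (0,1): R0 −= (3)R1 → (1, 0, 4, 4, 2)
  clear (3,1): R3 −= (2)R1 → (0, 0, 0, 2, 4)
col 2: no nonzero at/below row 2; advance.
pivot(2,3)=2: scale R2 → (0, 0, 0, 1, 0)
  clear (0,3): R0 −= (4)R2 → (1, 0, 4, 0, 2)
  clear (3,3): R3 −= (2)R2 → (0, 0, 0, 0, 4)
pivot(3,4)=4: scale R3 → (0, 0, 0, 0, 1)
  clear (0,4): R0 −= (2)R3 → (1, 0, 4, 0, 0)
  clear (1,4): R1 −= (2)R3 → (0, 1, 0, 0, 0)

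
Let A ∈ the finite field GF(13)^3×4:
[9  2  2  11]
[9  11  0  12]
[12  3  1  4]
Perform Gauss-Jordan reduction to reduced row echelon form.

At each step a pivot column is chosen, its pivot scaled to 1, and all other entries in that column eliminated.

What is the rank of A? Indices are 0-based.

step 1: normalize row 0 (÷9) = (1, 6, 6, 7)
  row 1: subtract 9×row0 = (0, 9, 11, 1)
  row 2: subtract 12×row0 = (0, 9, 7, 11)
step 2: normalize row 1 (÷9) = (0, 1, 7, 3)
  row 0: subtract 6×row1 = (1, 0, 3, 2)
  row 2: subtract 9×row1 = (0, 0, 9, 10)
step 3: normalize row 2 (÷9) = (0, 0, 1, 4)
  row 0: subtract 3×row2 = (1, 0, 0, 3)
  row 1: subtract 7×row2 = (0, 1, 0, 1)

rank = 3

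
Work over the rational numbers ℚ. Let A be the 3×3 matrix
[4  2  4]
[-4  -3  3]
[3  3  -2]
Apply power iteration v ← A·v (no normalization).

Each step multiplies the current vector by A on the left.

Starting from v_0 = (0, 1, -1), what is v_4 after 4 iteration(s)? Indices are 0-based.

v_4 = (98, 1464, -1219)

v_0 = (0, 1, -1).
v_1 = A·v_0 = (-2, -6, 5).
v_2 = A·v_1 = (0, 41, -34).
v_3 = A·v_2 = (-54, -225, 191).
v_4 = A·v_3 = (98, 1464, -1219).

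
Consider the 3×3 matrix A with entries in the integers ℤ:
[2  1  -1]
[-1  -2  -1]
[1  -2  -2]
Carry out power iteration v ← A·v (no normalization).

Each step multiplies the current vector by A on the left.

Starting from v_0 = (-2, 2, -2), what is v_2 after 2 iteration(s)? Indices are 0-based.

v_0 = (-2, 2, -2).
v_1 = A·v_0 = (0, 0, -2).
v_2 = A·v_1 = (2, 2, 4).

v_2 = (2, 2, 4)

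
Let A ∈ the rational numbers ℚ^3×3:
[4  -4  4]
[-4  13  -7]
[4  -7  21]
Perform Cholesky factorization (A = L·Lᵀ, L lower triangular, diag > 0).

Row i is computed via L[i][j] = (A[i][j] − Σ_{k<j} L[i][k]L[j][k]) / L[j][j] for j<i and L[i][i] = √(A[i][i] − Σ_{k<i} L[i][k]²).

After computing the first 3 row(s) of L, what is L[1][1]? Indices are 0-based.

L[1][1] = 3

Step 1: L[0][0] = √(4) = 2.
  L[1][0] = (-4) / L[0][0] = -2.
Step 2: L[1][1] = √(9) = 3.
  L[2][0] = (4) / L[0][0] = 2.
  L[2][1] = (-3) / L[1][1] = -1.
Step 3: L[2][2] = √(16) = 4.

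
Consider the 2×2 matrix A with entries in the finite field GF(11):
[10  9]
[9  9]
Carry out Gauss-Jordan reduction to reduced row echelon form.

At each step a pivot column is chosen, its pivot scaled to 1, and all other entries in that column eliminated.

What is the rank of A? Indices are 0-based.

step 1: normalize row 0 (÷10) = (1, 2)
  row 1: subtract 9×row0 = (0, 2)
step 2: normalize row 1 (÷2) = (0, 1)
  row 0: subtract 2×row1 = (1, 0)

rank = 2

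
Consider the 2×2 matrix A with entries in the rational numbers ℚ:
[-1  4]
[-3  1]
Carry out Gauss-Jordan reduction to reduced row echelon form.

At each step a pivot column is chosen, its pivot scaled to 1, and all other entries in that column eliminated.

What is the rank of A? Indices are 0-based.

rank = 2

[1] R0 /= -1  ⇒  (1, -4)
     R1 -= -3·R0  ⇒  (0, -11)
[2] R1 /= -11  ⇒  (0, 1)
     R0 -= -4·R1  ⇒  (1, 0)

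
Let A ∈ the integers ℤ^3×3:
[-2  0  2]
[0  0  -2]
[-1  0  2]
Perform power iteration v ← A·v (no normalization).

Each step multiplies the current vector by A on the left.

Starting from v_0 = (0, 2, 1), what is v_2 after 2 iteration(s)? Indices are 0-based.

v_0 = (0, 2, 1).
v_1 = A·v_0 = (2, -2, 2).
v_2 = A·v_1 = (0, -4, 2).

v_2 = (0, -4, 2)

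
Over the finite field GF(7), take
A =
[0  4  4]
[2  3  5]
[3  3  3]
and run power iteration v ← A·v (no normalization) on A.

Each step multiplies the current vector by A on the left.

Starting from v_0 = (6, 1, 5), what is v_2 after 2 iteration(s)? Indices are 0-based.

v_0 = (6, 1, 5).
v_1 = A·v_0 = (3, 5, 1).
v_2 = A·v_1 = (3, 5, 6).

v_2 = (3, 5, 6)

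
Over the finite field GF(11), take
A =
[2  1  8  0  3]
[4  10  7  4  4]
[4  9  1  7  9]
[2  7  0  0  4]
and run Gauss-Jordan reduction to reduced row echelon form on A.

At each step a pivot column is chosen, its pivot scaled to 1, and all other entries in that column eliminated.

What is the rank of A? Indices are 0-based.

rank = 4

pivot(0,0)=2: scale R0 → (1, 6, 4, 0, 7)
  clear (1,0): R1 −= (4)R0 → (0, 8, 2, 4, 9)
  clear (2,0): R2 −= (4)R0 → (0, 7, 7, 7, 3)
  clear (3,0): R3 −= (2)R0 → (0, 6, 3, 0, 1)
pivot(1,1)=8: scale R1 → (0, 1, 3, 6, 8)
  clear (0,1): R0 −= (6)R1 → (1, 0, 8, 8, 3)
  clear (2,1): R2 −= (7)R1 → (0, 0, 8, 9, 2)
  clear (3,1): R3 −= (6)R1 → (0, 0, 7, 8, 8)
pivot(2,2)=8: scale R2 → (0, 0, 1, 8, 3)
  clear (0,2): R0 −= (8)R2 → (1, 0, 0, 10, 1)
  clear (1,2): R1 −= (3)R2 → (0, 1, 0, 4, 10)
  clear (3,2): R3 −= (7)R2 → (0, 0, 0, 7, 9)
pivot(3,3)=7: scale R3 → (0, 0, 0, 1, 6)
  clear (0,3): R0 −= (10)R3 → (1, 0, 0, 0, 7)
  clear (1,3): R1 −= (4)R3 → (0, 1, 0, 0, 8)
  clear (2,3): R2 −= (8)R3 → (0, 0, 1, 0, 10)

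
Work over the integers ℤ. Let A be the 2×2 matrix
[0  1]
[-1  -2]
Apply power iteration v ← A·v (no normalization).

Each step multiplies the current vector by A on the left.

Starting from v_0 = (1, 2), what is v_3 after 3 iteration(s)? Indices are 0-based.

v_0 = (1, 2).
v_1 = A·v_0 = (2, -5).
v_2 = A·v_1 = (-5, 8).
v_3 = A·v_2 = (8, -11).

v_3 = (8, -11)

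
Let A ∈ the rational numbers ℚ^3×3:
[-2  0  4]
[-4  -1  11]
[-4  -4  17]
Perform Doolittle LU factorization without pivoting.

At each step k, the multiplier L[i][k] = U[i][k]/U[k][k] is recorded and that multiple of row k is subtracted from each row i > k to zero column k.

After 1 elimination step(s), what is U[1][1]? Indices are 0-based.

k=0: U[0][0]=-2
  eliminate (1,0): mult=2, new row 1: (0, -1, 3); set L[1][0]=2
  eliminate (2,0): mult=2, new row 2: (0, -4, 9); set L[2][0]=2

U[1][1] = -1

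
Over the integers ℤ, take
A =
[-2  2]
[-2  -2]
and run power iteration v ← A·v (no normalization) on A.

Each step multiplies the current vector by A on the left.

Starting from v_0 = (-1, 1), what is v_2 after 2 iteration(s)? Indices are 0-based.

v_2 = (-8, -8)

v_0 = (-1, 1).
v_1 = A·v_0 = (4, 0).
v_2 = A·v_1 = (-8, -8).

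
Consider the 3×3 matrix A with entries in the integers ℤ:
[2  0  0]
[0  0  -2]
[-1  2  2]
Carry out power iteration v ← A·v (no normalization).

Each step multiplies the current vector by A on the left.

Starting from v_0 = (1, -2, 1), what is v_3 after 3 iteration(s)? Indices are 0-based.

v_3 = (8, 24, -16)

v_0 = (1, -2, 1).
v_1 = A·v_0 = (2, -2, -3).
v_2 = A·v_1 = (4, 6, -12).
v_3 = A·v_2 = (8, 24, -16).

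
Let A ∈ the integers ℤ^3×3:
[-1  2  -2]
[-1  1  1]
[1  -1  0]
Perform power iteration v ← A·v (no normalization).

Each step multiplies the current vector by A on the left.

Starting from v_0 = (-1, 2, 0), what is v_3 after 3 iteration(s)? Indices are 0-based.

v_3 = (-21, -10, 12)

v_0 = (-1, 2, 0).
v_1 = A·v_0 = (5, 3, -3).
v_2 = A·v_1 = (7, -5, 2).
v_3 = A·v_2 = (-21, -10, 12).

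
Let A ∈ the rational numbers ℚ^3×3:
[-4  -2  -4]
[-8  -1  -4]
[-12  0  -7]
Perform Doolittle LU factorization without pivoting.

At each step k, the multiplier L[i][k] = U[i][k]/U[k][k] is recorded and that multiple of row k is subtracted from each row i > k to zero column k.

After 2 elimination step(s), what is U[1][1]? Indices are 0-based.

k=0: U[0][0]=-4
  eliminate (1,0): mult=2, new row 1: (0, 3, 4); set L[1][0]=2
  eliminate (2,0): mult=3, new row 2: (0, 6, 5); set L[2][0]=3
k=1: U[1][1]=3
  eliminate (2,1): mult=2, new row 2: (0, 0, -3); set L[2][1]=2

U[1][1] = 3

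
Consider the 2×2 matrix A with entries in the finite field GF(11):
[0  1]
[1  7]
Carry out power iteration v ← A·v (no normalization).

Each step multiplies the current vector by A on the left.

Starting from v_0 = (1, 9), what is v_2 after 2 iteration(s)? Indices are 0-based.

v_0 = (1, 9).
v_1 = A·v_0 = (9, 9).
v_2 = A·v_1 = (9, 6).

v_2 = (9, 6)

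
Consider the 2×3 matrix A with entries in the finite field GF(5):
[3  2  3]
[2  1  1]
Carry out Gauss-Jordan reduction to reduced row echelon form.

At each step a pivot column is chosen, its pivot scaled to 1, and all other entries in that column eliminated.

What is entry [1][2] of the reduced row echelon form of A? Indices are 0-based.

pivot(0,0)=3: scale R0 → (1, 4, 1)
  clear (1,0): R1 −= (2)R0 → (0, 3, 4)
pivot(1,1)=3: scale R1 → (0, 1, 3)
  clear (0,1): R0 −= (4)R1 → (1, 0, 4)

M[1][2] = 3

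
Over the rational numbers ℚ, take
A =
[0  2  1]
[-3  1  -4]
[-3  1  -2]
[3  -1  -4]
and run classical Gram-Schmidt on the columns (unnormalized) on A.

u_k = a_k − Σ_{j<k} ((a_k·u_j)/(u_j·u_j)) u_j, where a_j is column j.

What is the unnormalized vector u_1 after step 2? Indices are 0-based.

u_1 = (2, 0, 0, 0)

Step 1: u_0 = a_0 = (0, -3, -3, 3).
Step 2: u_1 = a_1 − (-1/3)·u_0 = (2, 0, 0, 0).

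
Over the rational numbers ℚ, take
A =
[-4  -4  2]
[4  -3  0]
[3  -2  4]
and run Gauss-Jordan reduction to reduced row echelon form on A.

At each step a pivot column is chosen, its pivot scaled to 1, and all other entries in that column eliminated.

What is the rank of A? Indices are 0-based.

rank = 3

pivot(0,0)=-4: scale R0 → (1, 1, -1/2)
  clear (1,0): R1 −= (4)R0 → (0, -7, 2)
  clear (2,0): R2 −= (3)R0 → (0, -5, 11/2)
pivot(1,1)=-7: scale R1 → (0, 1, -2/7)
  clear (0,1): R0 −= (1)R1 → (1, 0, -3/14)
  clear (2,1): R2 −= (-5)R1 → (0, 0, 57/14)
pivot(2,2)=57/14: scale R2 → (0, 0, 1)
  clear (0,2): R0 −= (-3/14)R2 → (1, 0, 0)
  clear (1,2): R1 −= (-2/7)R2 → (0, 1, 0)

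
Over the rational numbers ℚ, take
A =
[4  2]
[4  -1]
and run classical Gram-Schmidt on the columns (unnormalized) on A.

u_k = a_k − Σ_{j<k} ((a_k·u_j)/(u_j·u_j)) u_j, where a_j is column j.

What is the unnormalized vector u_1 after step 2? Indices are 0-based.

u_1 = (3/2, -3/2)

Step 1: u_0 = a_0 = (4, 4).
Step 2: u_1 = a_1 − (1/8)·u_0 = (3/2, -3/2).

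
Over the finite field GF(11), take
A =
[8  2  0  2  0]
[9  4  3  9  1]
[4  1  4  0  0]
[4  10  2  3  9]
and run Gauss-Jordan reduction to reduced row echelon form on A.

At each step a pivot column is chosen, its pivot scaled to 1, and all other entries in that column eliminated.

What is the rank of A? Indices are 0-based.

pivot(0,0)=8: scale R0 → (1, 3, 0, 3, 0)
  clear (1,0): R1 −= (9)R0 → (0, 10, 3, 4, 1)
  clear (2,0): R2 −= (4)R0 → (0, 0, 4, 10, 0)
  clear (3,0): R3 −= (4)R0 → (0, 9, 2, 2, 9)
pivot(1,1)=10: scale R1 → (0, 1, 8, 7, 10)
  clear (0,1): R0 −= (3)R1 → (1, 0, 9, 4, 3)
  clear (3,1): R3 −= (9)R1 → (0, 0, 7, 5, 7)
pivot(2,2)=4: scale R2 → (0, 0, 1, 8, 0)
  clear (0,2): R0 −= (9)R2 → (1, 0, 0, 9, 3)
  clear (1,2): R1 −= (8)R2 → (0, 1, 0, 9, 10)
  clear (3,2): R3 −= (7)R2 → (0, 0, 0, 4, 7)
pivot(3,3)=4: scale R3 → (0, 0, 0, 1, 10)
  clear (0,3): R0 −= (9)R3 → (1, 0, 0, 0, 1)
  clear (1,3): R1 −= (9)R3 → (0, 1, 0, 0, 8)
  clear (2,3): R2 −= (8)R3 → (0, 0, 1, 0, 8)

rank = 4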